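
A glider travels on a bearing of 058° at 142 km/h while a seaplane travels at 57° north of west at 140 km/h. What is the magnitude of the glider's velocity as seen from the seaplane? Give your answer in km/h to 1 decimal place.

201.1 km/h

Taking east as x and north as y: glider velocity = (120.423, 75.249) km/h; seaplane velocity = (-76.249, 117.414) km/h.
Velocity of glider relative to seaplane = (120.423, 75.249) − (-76.249, 117.414) = (196.672, -42.165) km/h.
Magnitude = |(196.672, -42.165)| = 201.142 km/h.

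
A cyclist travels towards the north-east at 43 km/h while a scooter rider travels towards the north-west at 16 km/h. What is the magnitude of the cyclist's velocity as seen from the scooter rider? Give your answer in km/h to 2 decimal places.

45.88 km/h

Taking east as x and north as y: cyclist velocity = (30.406, 30.406) km/h; scooter rider velocity = (-11.314, 11.314) km/h.
Velocity of cyclist relative to scooter rider = (30.406, 30.406) − (-11.314, 11.314) = (41.719, 19.092) km/h.
Magnitude = |(41.719, 19.092)| = 45.880 km/h.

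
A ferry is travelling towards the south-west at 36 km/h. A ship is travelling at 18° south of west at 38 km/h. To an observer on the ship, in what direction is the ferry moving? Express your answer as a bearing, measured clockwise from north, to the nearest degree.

Taking east as x and north as y: ferry velocity = (-25.456, -25.456) km/h; ship velocity = (-36.140, -11.743) km/h.
Velocity of ferry relative to ship = (-25.456, -25.456) − (-36.140, -11.743) = (10.684, -13.713) km/h.
Bearing = atan2(10.68, -13.71) = 142.08° clockwise from north.

142°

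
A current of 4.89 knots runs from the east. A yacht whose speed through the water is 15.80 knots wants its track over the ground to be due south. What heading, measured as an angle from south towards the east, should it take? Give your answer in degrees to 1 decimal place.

The current pushes perpendicular to the desired track; the heading must have a component into the current equal to 4.89 knots: 15.80 sin θ = 4.89.
sin θ = 0.3095, so θ = 18.029°.

18.0°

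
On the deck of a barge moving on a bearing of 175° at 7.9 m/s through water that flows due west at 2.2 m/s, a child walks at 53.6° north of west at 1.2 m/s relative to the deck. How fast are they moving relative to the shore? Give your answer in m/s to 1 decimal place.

In east/north components (m/s): child relative to barge = (-0.712, 0.966); barge relative to water = (0.689, -7.870); water relative to ground = (-2.200, 0.000).
Sum = (-2.224, -6.904) m/s.
Speed = |(-2.224, -6.904)| = 7.253 m/s.

7.3 m/s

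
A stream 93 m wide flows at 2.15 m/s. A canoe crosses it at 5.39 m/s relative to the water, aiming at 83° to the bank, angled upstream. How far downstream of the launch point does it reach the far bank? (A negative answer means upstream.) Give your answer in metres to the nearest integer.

26 m

Perpendicular speed = 5.350 m/s; crossing time = 93 / 5.350 = 17.384 s.
Net downstream speed = 1.493 m/s.
Drift = 1.493 × 17.384 = 25.956 m (downstream).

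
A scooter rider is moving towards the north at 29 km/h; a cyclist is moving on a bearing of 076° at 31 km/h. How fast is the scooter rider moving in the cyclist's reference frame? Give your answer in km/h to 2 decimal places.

Taking east as x and north as y: scooter rider velocity = (0.000, 29.000) km/h; cyclist velocity = (30.079, 7.500) km/h.
Velocity of scooter rider relative to cyclist = (0.000, 29.000) − (30.079, 7.500) = (-30.079, 21.500) km/h.
Magnitude = |(-30.079, 21.500)| = 36.973 km/h.

36.97 km/h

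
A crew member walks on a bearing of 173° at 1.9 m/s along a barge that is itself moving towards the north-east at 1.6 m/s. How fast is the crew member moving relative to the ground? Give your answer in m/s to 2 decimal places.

Taking east as x and north as y: barge velocity = (1.131, 1.131) m/s; crew member velocity relative to barge = (0.232, -1.886) m/s.
Velocity relative to ground = (1.131, 1.131) + (0.232, -1.886) = (1.363, -0.754) m/s.
Speed = |(1.363, -0.754)| = 1.558 m/s.

1.56 m/s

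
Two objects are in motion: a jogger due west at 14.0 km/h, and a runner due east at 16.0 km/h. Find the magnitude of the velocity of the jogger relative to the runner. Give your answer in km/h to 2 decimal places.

Taking east as x and north as y: jogger velocity = (-14.000, 0.000) km/h; runner velocity = (16.000, 0.000) km/h.
Velocity of jogger relative to runner = (-14.000, 0.000) − (16.000, 0.000) = (-30.000, 0.000) km/h.
Magnitude = |(-30.000, 0.000)| = 30.000 km/h.

30.00 km/h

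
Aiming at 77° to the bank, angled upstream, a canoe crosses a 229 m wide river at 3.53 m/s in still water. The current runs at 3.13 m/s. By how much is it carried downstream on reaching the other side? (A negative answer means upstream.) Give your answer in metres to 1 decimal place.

Perpendicular speed = 3.440 m/s; crossing time = 229 / 3.440 = 66.579 s.
Net downstream speed = 2.336 m/s.
Drift = 2.336 × 66.579 = 155.523 m (downstream).

155.5 m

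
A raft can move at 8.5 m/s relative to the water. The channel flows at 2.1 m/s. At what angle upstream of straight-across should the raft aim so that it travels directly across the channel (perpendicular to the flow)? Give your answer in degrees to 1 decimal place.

14.3°

To cancel the current, the upstream component of the raft's velocity must equal the flow: 8.5 sin θ = 2.1.
sin θ = 2.1 / 8.5 = 0.2471.
θ = arcsin(0.2471) = 14.304°.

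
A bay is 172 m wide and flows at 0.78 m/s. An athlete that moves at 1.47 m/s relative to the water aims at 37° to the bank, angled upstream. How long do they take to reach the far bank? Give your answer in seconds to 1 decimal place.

The component of the athlete's velocity perpendicular to the bank is 1.47 × sin 37° = 0.885 m/s.
The flow acts along the bank and has no component across it.
Time = 172 / 0.885 = 194.423 s.

194.4 s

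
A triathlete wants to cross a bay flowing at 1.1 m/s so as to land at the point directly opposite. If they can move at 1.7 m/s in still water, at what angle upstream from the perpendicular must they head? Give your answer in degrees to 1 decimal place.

40.3°

To cancel the current, the upstream component of the triathlete's velocity must equal the flow: 1.7 sin θ = 1.1.
sin θ = 1.1 / 1.7 = 0.6471.
θ = arcsin(0.6471) = 40.320°.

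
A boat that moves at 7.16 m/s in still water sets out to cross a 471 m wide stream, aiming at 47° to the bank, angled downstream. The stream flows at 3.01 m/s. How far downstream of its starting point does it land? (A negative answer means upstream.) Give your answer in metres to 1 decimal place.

710.0 m

Perpendicular speed = 5.236 m/s; crossing time = 471 / 5.236 = 89.946 s.
Net downstream speed = 7.893 m/s.
Drift = 7.893 × 89.946 = 709.951 m (downstream).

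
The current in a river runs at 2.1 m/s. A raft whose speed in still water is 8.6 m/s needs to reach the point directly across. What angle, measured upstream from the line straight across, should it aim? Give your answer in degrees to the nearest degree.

To cancel the current, the upstream component of the raft's velocity must equal the flow: 8.6 sin θ = 2.1.
sin θ = 2.1 / 8.6 = 0.2442.
θ = arcsin(0.2442) = 14.134°.

14°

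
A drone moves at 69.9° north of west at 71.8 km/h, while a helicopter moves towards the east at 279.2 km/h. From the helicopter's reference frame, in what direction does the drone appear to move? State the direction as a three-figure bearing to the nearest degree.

283°

Taking east as x and north as y: drone velocity = (-24.675, 67.427) km/h; helicopter velocity = (279.200, 0.000) km/h.
Velocity of drone relative to helicopter = (-24.675, 67.427) − (279.200, 0.000) = (-303.875, 67.427) km/h.
Bearing = atan2(-303.87, 67.43) = 282.51° clockwise from north.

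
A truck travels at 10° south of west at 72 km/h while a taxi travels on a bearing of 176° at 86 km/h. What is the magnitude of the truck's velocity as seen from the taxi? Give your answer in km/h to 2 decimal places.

Taking east as x and north as y: truck velocity = (-70.906, -12.503) km/h; taxi velocity = (5.999, -85.791) km/h.
Velocity of truck relative to taxi = (-70.906, -12.503) − (5.999, -85.791) = (-76.905, 73.288) km/h.
Magnitude = |(-76.905, 73.288)| = 106.233 km/h.

106.23 km/h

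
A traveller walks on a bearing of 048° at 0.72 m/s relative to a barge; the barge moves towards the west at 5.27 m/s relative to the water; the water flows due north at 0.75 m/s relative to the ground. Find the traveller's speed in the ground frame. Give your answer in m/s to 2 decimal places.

In east/north components (m/s): traveller relative to barge = (0.535, 0.482); barge relative to water = (-5.270, 0.000); water relative to ground = (0.000, 0.750).
Sum = (-4.735, 1.232) m/s.
Speed = |(-4.735, 1.232)| = 4.893 m/s.

4.89 m/s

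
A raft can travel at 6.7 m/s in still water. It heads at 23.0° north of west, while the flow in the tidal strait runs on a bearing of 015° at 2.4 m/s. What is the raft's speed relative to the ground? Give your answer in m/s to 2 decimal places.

Taking east as x and north as y: velocity relative to the water = (-6.167, 2.618) m/s; the water relative to ground = (0.621, 2.318) m/s.
Velocity relative to ground = (-6.167, 2.618) + (0.621, 2.318) = (-5.546, 4.936) m/s.
Speed = |(-5.546, 4.936)| = 7.425 m/s.

7.42 m/s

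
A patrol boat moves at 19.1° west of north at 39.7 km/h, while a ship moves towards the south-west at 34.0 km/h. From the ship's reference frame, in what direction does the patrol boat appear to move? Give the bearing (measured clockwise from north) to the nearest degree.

010°

Taking east as x and north as y: patrol boat velocity = (-12.991, 37.514) km/h; ship velocity = (-24.042, -24.042) km/h.
Velocity of patrol boat relative to ship = (-12.991, 37.514) − (-24.042, -24.042) = (11.051, 61.556) km/h.
Bearing = atan2(11.05, 61.56) = 10.18° clockwise from north.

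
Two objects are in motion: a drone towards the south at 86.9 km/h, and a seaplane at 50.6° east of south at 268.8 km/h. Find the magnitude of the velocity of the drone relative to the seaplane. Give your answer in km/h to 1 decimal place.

Taking east as x and north as y: drone velocity = (0.000, -86.900) km/h; seaplane velocity = (207.711, -170.616) km/h.
Velocity of drone relative to seaplane = (0.000, -86.900) − (207.711, -170.616) = (-207.711, 83.716) km/h.
Magnitude = |(-207.711, 83.716)| = 223.947 km/h.

223.9 km/h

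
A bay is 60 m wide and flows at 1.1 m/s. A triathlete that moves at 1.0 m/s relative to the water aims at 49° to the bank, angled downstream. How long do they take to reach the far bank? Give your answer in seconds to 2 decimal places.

The component of the triathlete's velocity perpendicular to the bank is 1.0 × sin 49° = 0.755 m/s.
The current is parallel to the bank, so it does not affect the crossing time.
Time = 60 / 0.755 = 79.501 s.

79.50 s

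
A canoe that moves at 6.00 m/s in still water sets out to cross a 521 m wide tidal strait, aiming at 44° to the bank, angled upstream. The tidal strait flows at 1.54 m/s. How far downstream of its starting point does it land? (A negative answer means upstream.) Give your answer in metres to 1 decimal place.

Perpendicular speed = 4.168 m/s; crossing time = 521 / 4.168 = 125.001 s.
Net downstream speed = -2.776 m/s.
Drift = -2.776 × 125.001 = -347.009 m (upstream).

-347.0 m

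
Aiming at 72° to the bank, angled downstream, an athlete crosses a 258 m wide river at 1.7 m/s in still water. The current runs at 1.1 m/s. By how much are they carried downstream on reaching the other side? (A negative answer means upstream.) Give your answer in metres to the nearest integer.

259 m

Perpendicular speed = 1.617 m/s; crossing time = 258 / 1.617 = 159.575 s.
Net downstream speed = 1.625 m/s.
Drift = 1.625 × 159.575 = 259.362 m (downstream).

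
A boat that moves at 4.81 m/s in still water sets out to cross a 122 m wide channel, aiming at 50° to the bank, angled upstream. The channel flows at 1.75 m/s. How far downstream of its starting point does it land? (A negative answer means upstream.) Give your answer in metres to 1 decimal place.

Perpendicular speed = 3.685 m/s; crossing time = 122 / 3.685 = 33.110 s.
Net downstream speed = -1.342 m/s.
Drift = -1.342 × 33.110 = -44.427 m (upstream).

-44.4 m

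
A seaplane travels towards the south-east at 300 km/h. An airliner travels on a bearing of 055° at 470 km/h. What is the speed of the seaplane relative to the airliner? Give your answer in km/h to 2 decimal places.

Taking east as x and north as y: seaplane velocity = (212.132, -212.132) km/h; airliner velocity = (385.001, 269.581) km/h.
Velocity of seaplane relative to airliner = (212.132, -212.132) − (385.001, 269.581) = (-172.869, -481.713) km/h.
Magnitude = |(-172.869, -481.713)| = 511.792 km/h.

511.79 km/h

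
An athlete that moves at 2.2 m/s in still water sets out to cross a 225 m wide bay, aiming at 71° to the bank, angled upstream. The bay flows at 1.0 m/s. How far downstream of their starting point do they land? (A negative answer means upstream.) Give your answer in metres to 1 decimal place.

Perpendicular speed = 2.080 m/s; crossing time = 225 / 2.080 = 108.166 s.
Net downstream speed = 0.284 m/s.
Drift = 0.284 × 108.166 = 30.692 m (downstream).

30.7 m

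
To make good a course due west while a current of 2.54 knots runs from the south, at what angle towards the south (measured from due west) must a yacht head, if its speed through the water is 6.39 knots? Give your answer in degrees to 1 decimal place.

23.4°

The current pushes perpendicular to the desired track; the heading must have a component into the current equal to 2.54 knots: 6.39 sin θ = 2.54.
sin θ = 0.3975, so θ = 23.422°.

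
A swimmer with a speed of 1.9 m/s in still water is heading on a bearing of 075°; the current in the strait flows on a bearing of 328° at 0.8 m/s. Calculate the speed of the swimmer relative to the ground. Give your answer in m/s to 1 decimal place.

1.8 m/s

Taking east as x and north as y: velocity relative to the water = (1.835, 0.492) m/s; the water relative to ground = (-0.424, 0.678) m/s.
Velocity relative to ground = (1.835, 0.492) + (-0.424, 0.678) = (1.411, 1.170) m/s.
Speed = |(1.411, 1.170)| = 1.833 m/s.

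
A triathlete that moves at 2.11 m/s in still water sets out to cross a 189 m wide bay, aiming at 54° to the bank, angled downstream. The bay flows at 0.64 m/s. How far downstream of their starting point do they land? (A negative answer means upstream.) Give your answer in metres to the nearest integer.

208 m

Perpendicular speed = 1.707 m/s; crossing time = 189 / 1.707 = 110.719 s.
Net downstream speed = 1.880 m/s.
Drift = 1.880 × 110.719 = 208.177 m (downstream).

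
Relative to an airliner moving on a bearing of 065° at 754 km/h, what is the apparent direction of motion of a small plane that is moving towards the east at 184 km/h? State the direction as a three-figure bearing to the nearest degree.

237°

Taking east as x and north as y: small plane velocity = (184.000, 0.000) km/h; airliner velocity = (683.356, 318.654) km/h.
Velocity of small plane relative to airliner = (184.000, 0.000) − (683.356, 318.654) = (-499.356, -318.654) km/h.
Bearing = atan2(-499.36, -318.65) = 237.46° clockwise from north.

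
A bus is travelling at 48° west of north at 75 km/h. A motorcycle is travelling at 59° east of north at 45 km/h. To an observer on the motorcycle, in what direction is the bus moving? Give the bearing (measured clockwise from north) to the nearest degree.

Taking east as x and north as y: bus velocity = (-55.736, 50.185) km/h; motorcycle velocity = (38.573, 23.177) km/h.
Velocity of bus relative to motorcycle = (-55.736, 50.185) − (38.573, 23.177) = (-94.308, 27.008) km/h.
Bearing = atan2(-94.31, 27.01) = 285.98° clockwise from north.

286°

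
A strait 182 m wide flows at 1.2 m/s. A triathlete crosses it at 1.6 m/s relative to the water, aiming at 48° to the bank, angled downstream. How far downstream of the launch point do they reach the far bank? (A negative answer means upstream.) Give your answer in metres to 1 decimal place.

347.6 m

Perpendicular speed = 1.189 m/s; crossing time = 182 / 1.189 = 153.066 s.
Net downstream speed = 2.271 m/s.
Drift = 2.271 × 153.066 = 347.552 m (downstream).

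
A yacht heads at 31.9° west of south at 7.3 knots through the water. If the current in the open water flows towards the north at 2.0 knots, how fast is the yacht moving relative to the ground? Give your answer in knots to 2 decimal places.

5.70 knots

Taking east as x and north as y: velocity relative to the water = (-3.858, -6.197) knots; the water relative to ground = (0.000, 2.000) knots.
Velocity relative to ground = (-3.858, -6.197) + (0.000, 2.000) = (-3.858, -4.197) knots.
Speed = |(-3.858, -4.197)| = 5.701 knots.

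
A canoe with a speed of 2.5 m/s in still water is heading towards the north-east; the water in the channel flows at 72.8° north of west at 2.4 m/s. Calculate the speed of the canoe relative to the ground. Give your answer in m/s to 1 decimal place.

4.2 m/s

Taking east as x and north as y: velocity relative to the water = (1.768, 1.768) m/s; the water relative to ground = (-0.710, 2.293) m/s.
Velocity relative to ground = (1.768, 1.768) + (-0.710, 2.293) = (1.058, 4.060) m/s.
Speed = |(1.058, 4.060)| = 4.196 m/s.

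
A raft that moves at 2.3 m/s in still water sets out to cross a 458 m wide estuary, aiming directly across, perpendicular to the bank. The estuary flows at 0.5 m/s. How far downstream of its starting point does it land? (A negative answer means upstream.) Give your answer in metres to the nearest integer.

Perpendicular speed = 2.300 m/s; crossing time = 458 / 2.300 = 199.130 s.
Net downstream speed = 0.500 m/s.
Drift = 0.500 × 199.130 = 99.565 m (downstream).

100 m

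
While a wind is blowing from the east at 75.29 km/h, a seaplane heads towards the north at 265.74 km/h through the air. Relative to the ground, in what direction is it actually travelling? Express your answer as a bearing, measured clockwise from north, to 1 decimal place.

344.2°

Taking east as x and north as y: velocity relative to the air = (0.000, 265.740) km/h; the air relative to ground = (-75.290, 0.000) km/h.
Velocity relative to ground = (0.000, 265.740) + (-75.290, 0.000) = (-75.290, 265.740) km/h.
Bearing = atan2(-75.29, 265.74) = 344.18° clockwise from north.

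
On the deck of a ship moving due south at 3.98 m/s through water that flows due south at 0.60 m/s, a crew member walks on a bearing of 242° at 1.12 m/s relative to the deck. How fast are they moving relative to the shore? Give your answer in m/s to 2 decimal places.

5.20 m/s

In east/north components (m/s): crew member relative to ship = (-0.989, -0.526); ship relative to water = (0.000, -3.980); water relative to ground = (0.000, -0.600).
Sum = (-0.989, -5.106) m/s.
Speed = |(-0.989, -5.106)| = 5.201 m/s.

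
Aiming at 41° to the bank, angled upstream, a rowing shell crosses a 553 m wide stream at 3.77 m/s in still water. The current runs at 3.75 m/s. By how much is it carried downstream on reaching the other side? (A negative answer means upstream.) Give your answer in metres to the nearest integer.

202 m

Perpendicular speed = 2.473 m/s; crossing time = 553 / 2.473 = 223.584 s.
Net downstream speed = 0.905 m/s.
Drift = 0.905 × 223.584 = 202.287 m (downstream).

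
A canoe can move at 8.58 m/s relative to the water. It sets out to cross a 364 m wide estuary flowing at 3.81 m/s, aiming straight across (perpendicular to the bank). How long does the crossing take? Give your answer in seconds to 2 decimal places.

The component of the canoe's velocity perpendicular to the bank is 8.58 m/s.
The current is parallel to the bank, so it does not affect the crossing time.
Time = 364 / 8.580 = 42.424 s.

42.42 s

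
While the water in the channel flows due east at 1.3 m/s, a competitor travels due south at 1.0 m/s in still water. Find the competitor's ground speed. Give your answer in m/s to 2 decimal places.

1.64 m/s

Taking east as x and north as y: velocity relative to the water = (0.000, -1.000) m/s; the water relative to ground = (1.300, 0.000) m/s.
Velocity relative to ground = (0.000, -1.000) + (1.300, 0.000) = (1.300, -1.000) m/s.
Speed = |(1.300, -1.000)| = 1.640 m/s.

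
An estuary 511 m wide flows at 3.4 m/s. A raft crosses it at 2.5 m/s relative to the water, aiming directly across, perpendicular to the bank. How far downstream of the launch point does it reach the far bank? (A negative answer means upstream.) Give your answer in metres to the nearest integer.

695 m

Perpendicular speed = 2.500 m/s; crossing time = 511 / 2.500 = 204.400 s.
Net downstream speed = 3.400 m/s.
Drift = 3.400 × 204.400 = 694.960 m (downstream).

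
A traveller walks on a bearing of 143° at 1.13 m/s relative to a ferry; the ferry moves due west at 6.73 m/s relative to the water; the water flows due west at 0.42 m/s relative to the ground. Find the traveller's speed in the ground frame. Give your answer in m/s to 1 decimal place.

6.5 m/s

In east/north components (m/s): traveller relative to ferry = (0.680, -0.902); ferry relative to water = (-6.730, 0.000); water relative to ground = (-0.420, 0.000).
Sum = (-6.470, -0.902) m/s.
Speed = |(-6.470, -0.902)| = 6.533 m/s.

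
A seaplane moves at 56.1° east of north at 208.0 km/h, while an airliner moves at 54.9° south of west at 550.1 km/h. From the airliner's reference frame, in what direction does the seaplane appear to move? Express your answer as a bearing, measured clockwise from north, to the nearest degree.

Taking east as x and north as y: seaplane velocity = (172.643, 116.011) km/h; airliner velocity = (-316.310, -450.064) km/h.
Velocity of seaplane relative to airliner = (172.643, 116.011) − (-316.310, -450.064) = (488.953, 566.075) km/h.
Bearing = atan2(488.95, 566.08) = 40.82° clockwise from north.

041°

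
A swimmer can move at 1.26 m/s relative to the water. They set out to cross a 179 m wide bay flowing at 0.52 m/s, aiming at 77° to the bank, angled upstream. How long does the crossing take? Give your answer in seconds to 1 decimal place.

The component of the swimmer's velocity perpendicular to the bank is 1.26 × sin 77° = 1.228 m/s.
The current is parallel to the bank, so it does not affect the crossing time.
Time = 179 / 1.228 = 145.800 s.

145.8 s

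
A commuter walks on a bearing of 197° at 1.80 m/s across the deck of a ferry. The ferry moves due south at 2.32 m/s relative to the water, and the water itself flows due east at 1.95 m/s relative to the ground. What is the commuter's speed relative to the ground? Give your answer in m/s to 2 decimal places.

4.28 m/s

In east/north components (m/s): commuter relative to ferry = (-0.526, -1.721); ferry relative to water = (0.000, -2.320); water relative to ground = (1.950, 0.000).
Sum = (1.424, -4.041) m/s.
Speed = |(1.424, -4.041)| = 4.285 m/s.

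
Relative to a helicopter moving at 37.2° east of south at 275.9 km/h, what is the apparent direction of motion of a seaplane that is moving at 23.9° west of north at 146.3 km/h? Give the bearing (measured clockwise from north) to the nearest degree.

327°

Taking east as x and north as y: seaplane velocity = (-59.272, 133.755) km/h; helicopter velocity = (166.809, -219.763) km/h.
Velocity of seaplane relative to helicopter = (-59.272, 133.755) − (166.809, -219.763) = (-226.081, 353.518) km/h.
Bearing = atan2(-226.08, 353.52) = 327.40° clockwise from north.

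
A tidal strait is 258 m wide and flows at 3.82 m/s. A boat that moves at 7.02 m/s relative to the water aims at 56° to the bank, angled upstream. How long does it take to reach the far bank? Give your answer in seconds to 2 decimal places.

The component of the boat's velocity perpendicular to the bank is 7.02 × sin 56° = 5.820 m/s.
The current is parallel to the bank, so it does not affect the crossing time.
Time = 258 / 5.820 = 44.331 s.

44.33 s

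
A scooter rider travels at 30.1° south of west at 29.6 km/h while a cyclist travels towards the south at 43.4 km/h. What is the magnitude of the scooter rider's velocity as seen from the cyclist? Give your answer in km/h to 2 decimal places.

38.36 km/h

Taking east as x and north as y: scooter rider velocity = (-25.608, -14.845) km/h; cyclist velocity = (0.000, -43.400) km/h.
Velocity of scooter rider relative to cyclist = (-25.608, -14.845) − (0.000, -43.400) = (-25.608, 28.555) km/h.
Magnitude = |(-25.608, 28.555)| = 38.356 km/h.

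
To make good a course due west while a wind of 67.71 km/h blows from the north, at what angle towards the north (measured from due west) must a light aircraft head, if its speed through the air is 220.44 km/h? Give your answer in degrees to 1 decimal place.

The wind pushes perpendicular to the desired track; the heading must have a component into the wind equal to 67.71 km/h: 220.44 sin θ = 67.71.
sin θ = 0.3072, so θ = 17.888°.

17.9°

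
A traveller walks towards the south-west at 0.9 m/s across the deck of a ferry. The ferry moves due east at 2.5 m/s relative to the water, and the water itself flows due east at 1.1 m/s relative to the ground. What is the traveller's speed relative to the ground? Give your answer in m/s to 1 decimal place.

In east/north components (m/s): traveller relative to ferry = (-0.636, -0.636); ferry relative to water = (2.500, 0.000); water relative to ground = (1.100, 0.000).
Sum = (2.964, -0.636) m/s.
Speed = |(2.964, -0.636)| = 3.031 m/s.

3.0 m/s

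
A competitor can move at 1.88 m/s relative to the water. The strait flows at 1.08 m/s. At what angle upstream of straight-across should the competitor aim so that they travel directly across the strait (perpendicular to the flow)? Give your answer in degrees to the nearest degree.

35°

To cancel the current, the upstream component of the competitor's velocity must equal the flow: 1.88 sin θ = 1.08.
sin θ = 1.08 / 1.88 = 0.5745.
θ = arcsin(0.5745) = 35.062°.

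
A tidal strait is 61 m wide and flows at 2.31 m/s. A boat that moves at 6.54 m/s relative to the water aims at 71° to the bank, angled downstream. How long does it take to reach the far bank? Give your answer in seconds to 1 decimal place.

The component of the boat's velocity perpendicular to the bank is 6.54 × sin 71° = 6.184 m/s.
Only the cross-stream component determines the crossing time; the current contributes nothing perpendicular to the bank.
Time = 61 / 6.184 = 9.865 s.

9.9 s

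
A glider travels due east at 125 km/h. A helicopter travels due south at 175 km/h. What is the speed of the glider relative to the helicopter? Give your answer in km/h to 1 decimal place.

Taking east as x and north as y: glider velocity = (125.000, 0.000) km/h; helicopter velocity = (0.000, -175.000) km/h.
Velocity of glider relative to helicopter = (125.000, 0.000) − (0.000, -175.000) = (125.000, 175.000) km/h.
Magnitude = |(125.000, 175.000)| = 215.058 km/h.

215.1 km/h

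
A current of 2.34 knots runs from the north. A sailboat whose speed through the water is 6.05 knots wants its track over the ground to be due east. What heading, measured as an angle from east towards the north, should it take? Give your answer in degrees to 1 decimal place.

The current pushes perpendicular to the desired track; the heading must have a component into the current equal to 2.34 knots: 6.05 sin θ = 2.34.
sin θ = 0.3868, so θ = 22.754°.

22.8°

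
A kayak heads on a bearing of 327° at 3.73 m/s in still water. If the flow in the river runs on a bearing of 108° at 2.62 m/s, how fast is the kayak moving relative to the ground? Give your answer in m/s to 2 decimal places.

2.36 m/s

Taking east as x and north as y: velocity relative to the water = (-2.032, 3.128) m/s; the water relative to ground = (2.492, -0.810) m/s.
Velocity relative to ground = (-2.032, 3.128) + (2.492, -0.810) = (0.460, 2.319) m/s.
Speed = |(0.460, 2.319)| = 2.364 m/s.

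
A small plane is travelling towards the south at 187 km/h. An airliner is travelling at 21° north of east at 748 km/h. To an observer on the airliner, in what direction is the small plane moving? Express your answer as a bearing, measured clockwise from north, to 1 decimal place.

Taking east as x and north as y: small plane velocity = (0.000, -187.000) km/h; airliner velocity = (698.318, 268.059) km/h.
Velocity of small plane relative to airliner = (0.000, -187.000) − (698.318, 268.059) = (-698.318, -455.059) km/h.
Bearing = atan2(-698.32, -455.06) = 236.91° clockwise from north.

236.9°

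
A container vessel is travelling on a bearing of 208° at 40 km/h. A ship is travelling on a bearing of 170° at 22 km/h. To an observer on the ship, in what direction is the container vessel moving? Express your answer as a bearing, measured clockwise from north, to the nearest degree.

Taking east as x and north as y: container vessel velocity = (-18.779, -35.318) km/h; ship velocity = (3.820, -21.666) km/h.
Velocity of container vessel relative to ship = (-18.779, -35.318) − (3.820, -21.666) = (-22.599, -13.652) km/h.
Bearing = atan2(-22.60, -13.65) = 238.86° clockwise from north.

239°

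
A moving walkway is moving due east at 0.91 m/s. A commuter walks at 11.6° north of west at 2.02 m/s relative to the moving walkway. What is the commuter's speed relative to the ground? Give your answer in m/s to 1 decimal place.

Taking east as x and north as y: moving walkway velocity = (0.910, 0.000) m/s; commuter velocity relative to moving walkway = (-1.979, 0.406) m/s.
Velocity relative to ground = (0.910, 0.000) + (-1.979, 0.406) = (-1.069, 0.406) m/s.
Speed = |(-1.069, 0.406)| = 1.143 m/s.

1.1 m/s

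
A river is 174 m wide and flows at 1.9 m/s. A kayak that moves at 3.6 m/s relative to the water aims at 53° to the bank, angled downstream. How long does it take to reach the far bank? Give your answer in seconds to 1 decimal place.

The component of the kayak's velocity perpendicular to the bank is 3.6 × sin 53° = 2.875 m/s.
The flow acts along the bank and has no component across it.
Time = 174 / 2.875 = 60.520 s.

60.5 s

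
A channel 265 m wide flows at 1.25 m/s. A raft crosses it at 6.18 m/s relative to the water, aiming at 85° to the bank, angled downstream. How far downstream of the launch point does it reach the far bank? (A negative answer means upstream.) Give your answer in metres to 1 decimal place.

Perpendicular speed = 6.156 m/s; crossing time = 265 / 6.156 = 43.044 s.
Net downstream speed = 1.789 m/s.
Drift = 1.789 × 43.044 = 76.990 m (downstream).

77.0 m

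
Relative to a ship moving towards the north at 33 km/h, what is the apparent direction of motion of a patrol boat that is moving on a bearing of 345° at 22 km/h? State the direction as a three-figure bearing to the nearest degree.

Taking east as x and north as y: patrol boat velocity = (-5.694, 21.250) km/h; ship velocity = (0.000, 33.000) km/h.
Velocity of patrol boat relative to ship = (-5.694, 21.250) − (0.000, 33.000) = (-5.694, -11.750) km/h.
Bearing = atan2(-5.69, -11.75) = 205.86° clockwise from north.

206°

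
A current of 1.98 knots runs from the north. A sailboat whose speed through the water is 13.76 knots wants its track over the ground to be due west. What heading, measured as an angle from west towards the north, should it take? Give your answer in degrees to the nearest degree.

The current pushes perpendicular to the desired track; the heading must have a component into the current equal to 1.98 knots: 13.76 sin θ = 1.98.
sin θ = 0.1439, so θ = 8.273°.

8°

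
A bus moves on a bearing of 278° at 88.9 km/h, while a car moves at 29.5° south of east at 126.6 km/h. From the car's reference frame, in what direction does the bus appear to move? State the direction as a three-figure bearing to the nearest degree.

Taking east as x and north as y: bus velocity = (-88.035, 12.372) km/h; car velocity = (110.187, -62.341) km/h.
Velocity of bus relative to car = (-88.035, 12.372) − (110.187, -62.341) = (-198.222, 74.713) km/h.
Bearing = atan2(-198.22, 74.71) = 290.65° clockwise from north.

291°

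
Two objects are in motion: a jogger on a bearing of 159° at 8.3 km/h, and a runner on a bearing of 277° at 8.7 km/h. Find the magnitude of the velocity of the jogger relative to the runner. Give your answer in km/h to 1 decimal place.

14.6 km/h

Taking east as x and north as y: jogger velocity = (2.974, -7.749) km/h; runner velocity = (-8.635, 1.060) km/h.
Velocity of jogger relative to runner = (2.974, -7.749) − (-8.635, 1.060) = (11.610, -8.809) km/h.
Magnitude = |(11.610, -8.809)| = 14.573 km/h.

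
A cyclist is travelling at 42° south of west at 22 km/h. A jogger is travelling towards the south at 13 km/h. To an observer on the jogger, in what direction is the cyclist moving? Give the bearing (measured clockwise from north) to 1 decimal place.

Taking east as x and north as y: cyclist velocity = (-16.349, -14.721) km/h; jogger velocity = (0.000, -13.000) km/h.
Velocity of cyclist relative to jogger = (-16.349, -14.721) − (0.000, -13.000) = (-16.349, -1.721) km/h.
Bearing = atan2(-16.35, -1.72) = 263.99° clockwise from north.

264.0°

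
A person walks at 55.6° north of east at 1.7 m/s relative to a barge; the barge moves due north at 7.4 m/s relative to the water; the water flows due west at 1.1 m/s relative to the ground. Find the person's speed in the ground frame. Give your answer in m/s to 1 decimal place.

8.8 m/s

In east/north components (m/s): person relative to barge = (0.960, 1.403); barge relative to water = (0.000, 7.400); water relative to ground = (-1.100, 0.000).
Sum = (-0.140, 8.803) m/s.
Speed = |(-0.140, 8.803)| = 8.804 m/s.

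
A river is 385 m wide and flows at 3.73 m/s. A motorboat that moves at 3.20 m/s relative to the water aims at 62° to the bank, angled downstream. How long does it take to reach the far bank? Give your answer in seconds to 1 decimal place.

The component of the motorboat's velocity perpendicular to the bank is 3.20 × sin 62° = 2.825 m/s.
Only the cross-stream component determines the crossing time; the current contributes nothing perpendicular to the bank.
Time = 385 / 2.825 = 136.262 s.

136.3 s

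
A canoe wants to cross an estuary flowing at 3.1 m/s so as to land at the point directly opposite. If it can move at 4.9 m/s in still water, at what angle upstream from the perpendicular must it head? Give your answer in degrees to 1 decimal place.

To cancel the current, the upstream component of the canoe's velocity must equal the flow: 4.9 sin θ = 3.1.
sin θ = 3.1 / 4.9 = 0.6327.
θ = arcsin(0.6327) = 39.246°.

39.2°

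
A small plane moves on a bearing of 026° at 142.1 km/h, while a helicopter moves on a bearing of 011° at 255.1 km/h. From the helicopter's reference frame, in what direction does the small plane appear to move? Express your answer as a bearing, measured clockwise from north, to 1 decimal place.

173.7°

Taking east as x and north as y: small plane velocity = (62.293, 127.719) km/h; helicopter velocity = (48.675, 250.413) km/h.
Velocity of small plane relative to helicopter = (62.293, 127.719) − (48.675, 250.413) = (13.617, -122.694) km/h.
Bearing = atan2(13.62, -122.69) = 173.67° clockwise from north.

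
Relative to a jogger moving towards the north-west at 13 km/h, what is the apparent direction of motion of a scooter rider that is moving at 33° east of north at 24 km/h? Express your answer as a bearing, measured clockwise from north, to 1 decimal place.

063.8°

Taking east as x and north as y: scooter rider velocity = (13.071, 20.128) km/h; jogger velocity = (-9.192, 9.192) km/h.
Velocity of scooter rider relative to jogger = (13.071, 20.128) − (-9.192, 9.192) = (22.264, 10.936) km/h.
Bearing = atan2(22.26, 10.94) = 63.84° clockwise from north.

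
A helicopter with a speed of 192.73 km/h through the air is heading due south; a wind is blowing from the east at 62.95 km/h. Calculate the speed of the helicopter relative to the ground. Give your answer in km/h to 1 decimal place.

Taking east as x and north as y: velocity relative to the air = (0.000, -192.730) km/h; the air relative to ground = (-62.950, 0.000) km/h.
Velocity relative to ground = (0.000, -192.730) + (-62.950, 0.000) = (-62.950, -192.730) km/h.
Speed = |(-62.950, -192.730)| = 202.750 km/h.

202.7 km/h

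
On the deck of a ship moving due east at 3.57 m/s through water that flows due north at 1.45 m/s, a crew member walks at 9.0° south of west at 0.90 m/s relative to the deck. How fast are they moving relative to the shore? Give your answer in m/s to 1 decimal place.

3.0 m/s

In east/north components (m/s): crew member relative to ship = (-0.889, -0.141); ship relative to water = (3.570, 0.000); water relative to ground = (0.000, 1.450).
Sum = (2.681, 1.309) m/s.
Speed = |(2.681, 1.309)| = 2.984 m/s.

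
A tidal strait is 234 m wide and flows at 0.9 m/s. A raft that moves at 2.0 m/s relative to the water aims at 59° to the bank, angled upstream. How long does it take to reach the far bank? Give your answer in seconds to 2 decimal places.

136.50 s

The component of the raft's velocity perpendicular to the bank is 2.0 × sin 59° = 1.714 m/s.
Only the cross-stream component determines the crossing time; the current contributes nothing perpendicular to the bank.
Time = 234 / 1.714 = 136.496 s.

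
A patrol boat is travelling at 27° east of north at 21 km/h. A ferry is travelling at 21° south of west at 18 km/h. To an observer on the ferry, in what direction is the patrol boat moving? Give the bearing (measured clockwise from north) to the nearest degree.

Taking east as x and north as y: patrol boat velocity = (9.534, 18.711) km/h; ferry velocity = (-16.804, -6.451) km/h.
Velocity of patrol boat relative to ferry = (9.534, 18.711) − (-16.804, -6.451) = (26.338, 25.162) km/h.
Bearing = atan2(26.34, 25.16) = 46.31° clockwise from north.

046°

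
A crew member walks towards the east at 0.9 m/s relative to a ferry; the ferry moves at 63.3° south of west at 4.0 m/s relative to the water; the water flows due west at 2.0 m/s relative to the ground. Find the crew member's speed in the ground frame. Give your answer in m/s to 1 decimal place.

4.6 m/s

In east/north components (m/s): crew member relative to ferry = (0.900, 0.000); ferry relative to water = (-1.797, -3.573); water relative to ground = (-2.000, 0.000).
Sum = (-2.897, -3.573) m/s.
Speed = |(-2.897, -3.573)| = 4.600 m/s.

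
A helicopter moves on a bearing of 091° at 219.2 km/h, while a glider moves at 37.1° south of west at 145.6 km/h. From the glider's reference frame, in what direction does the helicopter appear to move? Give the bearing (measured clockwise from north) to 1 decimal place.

Taking east as x and north as y: helicopter velocity = (219.167, -3.826) km/h; glider velocity = (-116.128, -87.827) km/h.
Velocity of helicopter relative to glider = (219.167, -3.826) − (-116.128, -87.827) = (335.295, 84.002) km/h.
Bearing = atan2(335.29, 84.00) = 75.94° clockwise from north.

075.9°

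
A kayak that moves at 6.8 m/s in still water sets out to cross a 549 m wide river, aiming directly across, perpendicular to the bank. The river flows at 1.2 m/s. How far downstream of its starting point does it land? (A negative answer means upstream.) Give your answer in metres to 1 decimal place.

96.9 m

Perpendicular speed = 6.800 m/s; crossing time = 549 / 6.800 = 80.735 s.
Net downstream speed = 1.200 m/s.
Drift = 1.200 × 80.735 = 96.882 m (downstream).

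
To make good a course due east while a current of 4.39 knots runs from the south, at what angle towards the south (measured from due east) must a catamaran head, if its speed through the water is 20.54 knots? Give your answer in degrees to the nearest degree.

12°

The current pushes perpendicular to the desired track; the heading must have a component into the current equal to 4.39 knots: 20.54 sin θ = 4.39.
sin θ = 0.2137, so θ = 12.341°.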